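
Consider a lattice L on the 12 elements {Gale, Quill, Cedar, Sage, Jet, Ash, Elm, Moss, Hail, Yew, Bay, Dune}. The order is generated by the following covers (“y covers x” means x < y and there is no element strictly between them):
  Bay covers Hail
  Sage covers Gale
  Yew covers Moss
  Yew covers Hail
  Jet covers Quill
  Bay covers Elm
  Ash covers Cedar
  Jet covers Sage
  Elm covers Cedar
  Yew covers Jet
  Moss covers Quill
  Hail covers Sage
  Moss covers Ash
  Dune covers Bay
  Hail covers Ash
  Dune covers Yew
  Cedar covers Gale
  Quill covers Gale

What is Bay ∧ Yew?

Hail

Common lower bounds of {Bay, Yew}: Ash, Cedar, Gale, Hail, Sage.
The greatest among these is Hail.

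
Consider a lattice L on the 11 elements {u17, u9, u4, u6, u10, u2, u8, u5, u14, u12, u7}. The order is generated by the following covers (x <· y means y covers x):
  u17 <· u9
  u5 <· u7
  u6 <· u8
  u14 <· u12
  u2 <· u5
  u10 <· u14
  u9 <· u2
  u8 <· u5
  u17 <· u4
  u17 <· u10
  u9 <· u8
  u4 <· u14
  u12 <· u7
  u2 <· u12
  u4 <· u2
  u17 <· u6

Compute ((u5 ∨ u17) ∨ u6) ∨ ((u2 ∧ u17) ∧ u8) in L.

u5

u5 ∨ u17 = u5
u5 ∨ u6 = u5
u2 ∧ u17 = u17
u17 ∧ u8 = u17
u5 ∨ u17 = u5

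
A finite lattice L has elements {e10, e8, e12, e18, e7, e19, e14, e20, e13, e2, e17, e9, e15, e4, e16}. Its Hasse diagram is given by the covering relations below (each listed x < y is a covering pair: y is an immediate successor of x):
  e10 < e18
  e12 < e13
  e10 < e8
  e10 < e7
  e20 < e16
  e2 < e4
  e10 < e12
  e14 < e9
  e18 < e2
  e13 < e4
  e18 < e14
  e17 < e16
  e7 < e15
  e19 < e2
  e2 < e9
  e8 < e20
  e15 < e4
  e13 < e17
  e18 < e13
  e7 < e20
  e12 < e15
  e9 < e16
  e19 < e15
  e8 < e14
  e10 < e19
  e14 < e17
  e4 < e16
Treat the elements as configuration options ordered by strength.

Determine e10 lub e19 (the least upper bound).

Common upper bounds of {e10, e19}: e15, e16, e19, e2, e4, e9.
The least among these is e19.

e19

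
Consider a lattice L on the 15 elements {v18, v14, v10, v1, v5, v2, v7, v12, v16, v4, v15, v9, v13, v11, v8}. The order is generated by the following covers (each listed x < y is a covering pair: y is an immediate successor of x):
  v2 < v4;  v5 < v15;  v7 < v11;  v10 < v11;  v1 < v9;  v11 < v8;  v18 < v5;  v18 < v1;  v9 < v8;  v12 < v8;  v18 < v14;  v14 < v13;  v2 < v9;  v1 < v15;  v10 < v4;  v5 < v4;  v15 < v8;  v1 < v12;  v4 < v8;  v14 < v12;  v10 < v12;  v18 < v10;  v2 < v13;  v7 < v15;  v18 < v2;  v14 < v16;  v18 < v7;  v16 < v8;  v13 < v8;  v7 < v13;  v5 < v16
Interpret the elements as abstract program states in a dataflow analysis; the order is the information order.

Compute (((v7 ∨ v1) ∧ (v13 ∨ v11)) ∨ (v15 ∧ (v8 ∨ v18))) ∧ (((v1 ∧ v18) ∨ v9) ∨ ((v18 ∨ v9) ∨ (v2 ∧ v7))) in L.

v1

v7 ∨ v1 = v15
v13 ∨ v11 = v8
v15 ∧ v8 = v15
v8 ∨ v18 = v8
v15 ∧ v8 = v15
v15 ∨ v15 = v15
v1 ∧ v18 = v18
v18 ∨ v9 = v9
v18 ∨ v9 = v9
v2 ∧ v7 = v18
v9 ∨ v18 = v9
v9 ∨ v9 = v9
v15 ∧ v9 = v1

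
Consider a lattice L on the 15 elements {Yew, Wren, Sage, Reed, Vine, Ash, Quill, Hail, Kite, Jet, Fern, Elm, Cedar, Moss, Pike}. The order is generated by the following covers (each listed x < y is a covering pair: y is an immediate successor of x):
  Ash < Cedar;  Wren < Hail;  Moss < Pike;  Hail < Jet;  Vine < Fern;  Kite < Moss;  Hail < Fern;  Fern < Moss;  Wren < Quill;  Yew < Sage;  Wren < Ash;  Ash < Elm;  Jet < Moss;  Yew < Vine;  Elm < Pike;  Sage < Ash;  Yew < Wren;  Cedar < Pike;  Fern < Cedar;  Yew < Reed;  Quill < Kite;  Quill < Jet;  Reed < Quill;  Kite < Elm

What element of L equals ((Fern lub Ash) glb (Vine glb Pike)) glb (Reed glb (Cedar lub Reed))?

Yew

Fern ∨ Ash = Cedar
Vine ∧ Pike = Vine
Cedar ∧ Vine = Vine
Cedar ∨ Reed = Pike
Reed ∧ Pike = Reed
Vine ∧ Reed = Yew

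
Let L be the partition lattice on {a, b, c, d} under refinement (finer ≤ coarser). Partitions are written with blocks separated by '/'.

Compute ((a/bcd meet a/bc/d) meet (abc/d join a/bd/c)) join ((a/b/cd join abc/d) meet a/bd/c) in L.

a/bcd ∧ a/bc/d = a/bc/d
abc/d ∨ a/bd/c = abcd
a/bc/d ∧ abcd = a/bc/d
a/b/cd ∨ abc/d = abcd
abcd ∧ a/bd/c = a/bd/c
a/bc/d ∨ a/bd/c = a/bcd

a/bcd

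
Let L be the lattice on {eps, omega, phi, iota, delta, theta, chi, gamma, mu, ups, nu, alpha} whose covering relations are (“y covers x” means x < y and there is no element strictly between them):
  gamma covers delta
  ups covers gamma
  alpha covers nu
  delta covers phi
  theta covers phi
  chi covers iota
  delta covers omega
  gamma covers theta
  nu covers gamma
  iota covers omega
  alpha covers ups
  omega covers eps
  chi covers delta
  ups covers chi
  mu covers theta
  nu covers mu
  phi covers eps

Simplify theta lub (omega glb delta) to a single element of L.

gamma

omega ∧ delta = omega
theta ∨ omega = gamma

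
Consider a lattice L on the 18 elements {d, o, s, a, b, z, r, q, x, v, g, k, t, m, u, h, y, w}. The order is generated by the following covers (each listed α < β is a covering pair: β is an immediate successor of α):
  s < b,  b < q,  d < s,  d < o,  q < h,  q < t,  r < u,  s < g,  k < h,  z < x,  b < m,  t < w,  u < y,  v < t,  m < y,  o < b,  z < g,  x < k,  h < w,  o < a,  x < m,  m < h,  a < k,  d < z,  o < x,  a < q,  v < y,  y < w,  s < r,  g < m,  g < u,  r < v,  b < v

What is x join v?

y

Common upper bounds of {x, v}: w, y.
The least among these is y.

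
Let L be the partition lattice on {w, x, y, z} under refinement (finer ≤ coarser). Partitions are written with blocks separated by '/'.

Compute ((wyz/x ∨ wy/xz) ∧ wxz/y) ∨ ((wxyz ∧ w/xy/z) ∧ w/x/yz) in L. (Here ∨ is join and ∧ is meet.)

wxz/y

wyz/x ∨ wy/xz = wxyz
wxyz ∧ wxz/y = wxz/y
wxyz ∧ w/xy/z = w/xy/z
w/xy/z ∧ w/x/yz = w/x/y/z
wxz/y ∨ w/x/y/z = wxz/y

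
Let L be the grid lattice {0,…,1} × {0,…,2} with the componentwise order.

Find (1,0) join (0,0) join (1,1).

(1,1)

In a product of chains, the join is componentwise max, giving (1,1).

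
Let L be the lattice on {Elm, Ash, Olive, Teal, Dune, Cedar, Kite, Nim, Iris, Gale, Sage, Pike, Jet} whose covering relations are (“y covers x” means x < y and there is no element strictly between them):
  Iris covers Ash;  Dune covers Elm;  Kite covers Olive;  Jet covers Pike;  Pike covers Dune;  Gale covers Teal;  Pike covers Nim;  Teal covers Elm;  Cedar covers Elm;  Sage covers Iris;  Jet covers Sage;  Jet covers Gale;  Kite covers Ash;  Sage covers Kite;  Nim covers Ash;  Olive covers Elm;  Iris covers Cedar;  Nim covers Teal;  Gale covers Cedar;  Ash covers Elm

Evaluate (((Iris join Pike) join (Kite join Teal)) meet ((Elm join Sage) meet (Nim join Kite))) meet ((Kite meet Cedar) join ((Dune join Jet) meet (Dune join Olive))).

Sage

Iris ∨ Pike = Jet
Kite ∨ Teal = Jet
Jet ∨ Jet = Jet
Elm ∨ Sage = Sage
Nim ∨ Kite = Jet
Sage ∧ Jet = Sage
Jet ∧ Sage = Sage
Kite ∧ Cedar = Elm
Dune ∨ Jet = Jet
Dune ∨ Olive = Jet
Jet ∧ Jet = Jet
Elm ∨ Jet = Jet
Sage ∧ Jet = Sage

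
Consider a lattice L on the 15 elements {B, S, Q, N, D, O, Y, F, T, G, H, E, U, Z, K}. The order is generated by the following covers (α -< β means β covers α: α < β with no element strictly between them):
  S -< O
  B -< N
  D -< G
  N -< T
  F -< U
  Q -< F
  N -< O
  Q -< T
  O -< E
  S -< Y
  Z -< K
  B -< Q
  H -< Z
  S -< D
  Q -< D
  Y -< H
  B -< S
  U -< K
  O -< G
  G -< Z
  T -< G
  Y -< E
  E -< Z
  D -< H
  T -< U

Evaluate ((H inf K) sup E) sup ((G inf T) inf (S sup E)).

H ∧ K = H
H ∨ E = Z
G ∧ T = T
S ∨ E = E
T ∧ E = N
Z ∨ N = Z

Z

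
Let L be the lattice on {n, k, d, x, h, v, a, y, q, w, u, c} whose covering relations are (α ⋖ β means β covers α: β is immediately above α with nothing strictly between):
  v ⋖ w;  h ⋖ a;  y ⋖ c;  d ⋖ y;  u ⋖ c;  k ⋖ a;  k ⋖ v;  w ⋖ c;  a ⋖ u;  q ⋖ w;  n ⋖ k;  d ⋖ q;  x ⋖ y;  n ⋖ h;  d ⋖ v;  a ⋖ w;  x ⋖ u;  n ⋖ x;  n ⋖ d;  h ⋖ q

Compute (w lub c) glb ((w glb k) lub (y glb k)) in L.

k

w ∨ c = c
w ∧ k = k
y ∧ k = n
k ∨ n = k
c ∧ k = k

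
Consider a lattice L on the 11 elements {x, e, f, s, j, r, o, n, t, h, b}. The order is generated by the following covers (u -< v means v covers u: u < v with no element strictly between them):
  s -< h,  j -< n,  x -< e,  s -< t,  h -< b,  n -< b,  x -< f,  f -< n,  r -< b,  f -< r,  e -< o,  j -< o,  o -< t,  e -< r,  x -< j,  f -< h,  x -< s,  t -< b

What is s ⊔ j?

t

Common upper bounds of {s, j}: b, t.
The least among these is t.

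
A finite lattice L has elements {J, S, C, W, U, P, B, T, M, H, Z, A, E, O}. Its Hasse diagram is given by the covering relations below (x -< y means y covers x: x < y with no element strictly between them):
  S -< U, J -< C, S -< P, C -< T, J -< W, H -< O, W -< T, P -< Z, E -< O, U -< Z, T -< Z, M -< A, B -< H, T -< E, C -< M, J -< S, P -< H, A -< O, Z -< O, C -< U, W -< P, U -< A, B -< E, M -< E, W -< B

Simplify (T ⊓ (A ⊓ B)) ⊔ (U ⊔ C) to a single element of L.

U

A ∧ B = J
T ∧ J = J
U ∨ C = U
J ∨ U = U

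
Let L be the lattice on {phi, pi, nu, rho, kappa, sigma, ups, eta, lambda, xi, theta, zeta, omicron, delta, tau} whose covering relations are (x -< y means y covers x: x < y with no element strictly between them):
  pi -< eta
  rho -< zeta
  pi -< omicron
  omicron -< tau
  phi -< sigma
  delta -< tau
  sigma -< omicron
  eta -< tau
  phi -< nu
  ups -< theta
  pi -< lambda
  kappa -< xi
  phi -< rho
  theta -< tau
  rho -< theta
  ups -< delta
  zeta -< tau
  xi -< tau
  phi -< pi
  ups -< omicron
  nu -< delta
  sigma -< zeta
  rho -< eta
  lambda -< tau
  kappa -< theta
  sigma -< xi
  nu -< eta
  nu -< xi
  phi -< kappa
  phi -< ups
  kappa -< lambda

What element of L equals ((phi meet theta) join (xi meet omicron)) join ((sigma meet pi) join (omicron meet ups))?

omicron

phi ∧ theta = phi
xi ∧ omicron = sigma
phi ∨ sigma = sigma
sigma ∧ pi = phi
omicron ∧ ups = ups
phi ∨ ups = ups
sigma ∨ ups = omicron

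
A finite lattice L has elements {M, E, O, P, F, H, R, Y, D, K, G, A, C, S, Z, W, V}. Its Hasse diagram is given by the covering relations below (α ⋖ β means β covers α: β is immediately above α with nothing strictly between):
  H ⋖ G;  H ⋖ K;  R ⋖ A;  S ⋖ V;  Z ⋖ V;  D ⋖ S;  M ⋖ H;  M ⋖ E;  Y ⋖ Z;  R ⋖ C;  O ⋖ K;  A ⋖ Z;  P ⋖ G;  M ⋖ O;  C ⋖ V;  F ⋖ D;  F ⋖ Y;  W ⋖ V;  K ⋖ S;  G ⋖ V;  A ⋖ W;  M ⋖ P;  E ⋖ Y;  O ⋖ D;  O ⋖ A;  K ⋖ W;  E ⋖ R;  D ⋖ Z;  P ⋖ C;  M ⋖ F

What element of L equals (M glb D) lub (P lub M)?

M ∧ D = M
P ∨ M = P
M ∨ P = P

P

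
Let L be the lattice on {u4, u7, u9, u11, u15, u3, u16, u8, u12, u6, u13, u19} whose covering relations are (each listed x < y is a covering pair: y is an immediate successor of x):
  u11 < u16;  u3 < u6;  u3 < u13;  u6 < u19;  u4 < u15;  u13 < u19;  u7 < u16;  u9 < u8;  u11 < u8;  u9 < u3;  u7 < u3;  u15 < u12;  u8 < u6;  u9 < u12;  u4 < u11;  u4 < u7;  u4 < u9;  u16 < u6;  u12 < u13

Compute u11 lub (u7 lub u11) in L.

u16

u7 ∨ u11 = u16
u11 ∨ u16 = u16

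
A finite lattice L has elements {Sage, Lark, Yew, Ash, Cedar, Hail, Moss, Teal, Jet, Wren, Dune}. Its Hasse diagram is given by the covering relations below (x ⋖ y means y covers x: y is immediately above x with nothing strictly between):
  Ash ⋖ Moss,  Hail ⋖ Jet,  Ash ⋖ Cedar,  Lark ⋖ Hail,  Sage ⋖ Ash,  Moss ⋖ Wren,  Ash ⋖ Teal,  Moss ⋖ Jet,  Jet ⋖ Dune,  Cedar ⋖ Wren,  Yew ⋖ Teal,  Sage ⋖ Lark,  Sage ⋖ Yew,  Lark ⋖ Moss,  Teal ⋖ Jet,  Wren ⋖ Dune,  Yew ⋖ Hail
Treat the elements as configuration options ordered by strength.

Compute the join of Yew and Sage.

Common upper bounds of {Yew, Sage}: Dune, Hail, Jet, Teal, Yew.
The least among these is Yew.

Yew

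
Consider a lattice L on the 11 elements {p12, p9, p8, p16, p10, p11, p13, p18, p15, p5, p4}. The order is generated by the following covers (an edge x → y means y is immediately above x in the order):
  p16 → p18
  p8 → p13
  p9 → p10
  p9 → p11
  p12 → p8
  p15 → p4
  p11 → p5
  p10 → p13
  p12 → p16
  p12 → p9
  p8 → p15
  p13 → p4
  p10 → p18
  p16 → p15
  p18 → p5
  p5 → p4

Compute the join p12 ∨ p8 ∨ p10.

Common upper bounds of {p12, p8, p10}: p13, p4.
The least among these is p13.

p13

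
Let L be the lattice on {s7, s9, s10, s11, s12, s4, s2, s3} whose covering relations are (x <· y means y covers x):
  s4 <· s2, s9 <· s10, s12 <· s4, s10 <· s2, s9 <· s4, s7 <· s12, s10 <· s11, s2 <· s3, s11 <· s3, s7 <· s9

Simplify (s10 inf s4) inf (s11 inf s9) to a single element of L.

s10 ∧ s4 = s9
s11 ∧ s9 = s9
s9 ∧ s9 = s9

s9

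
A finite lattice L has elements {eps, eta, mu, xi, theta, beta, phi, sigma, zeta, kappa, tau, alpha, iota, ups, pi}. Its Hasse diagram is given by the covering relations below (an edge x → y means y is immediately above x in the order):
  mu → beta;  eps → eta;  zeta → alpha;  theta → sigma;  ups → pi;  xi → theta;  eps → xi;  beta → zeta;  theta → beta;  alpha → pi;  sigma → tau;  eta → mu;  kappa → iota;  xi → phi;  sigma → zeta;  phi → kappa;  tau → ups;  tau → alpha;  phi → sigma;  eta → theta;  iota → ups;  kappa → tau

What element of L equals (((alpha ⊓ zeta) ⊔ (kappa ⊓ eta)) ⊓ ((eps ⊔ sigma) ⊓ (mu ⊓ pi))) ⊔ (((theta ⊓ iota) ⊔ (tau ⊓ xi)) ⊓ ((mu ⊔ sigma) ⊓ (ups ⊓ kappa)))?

alpha ∧ zeta = zeta
kappa ∧ eta = eps
zeta ∨ eps = zeta
eps ∨ sigma = sigma
mu ∧ pi = mu
sigma ∧ mu = eta
zeta ∧ eta = eta
theta ∧ iota = xi
tau ∧ xi = xi
xi ∨ xi = xi
mu ∨ sigma = zeta
ups ∧ kappa = kappa
zeta ∧ kappa = phi
xi ∧ phi = xi
eta ∨ xi = theta

theta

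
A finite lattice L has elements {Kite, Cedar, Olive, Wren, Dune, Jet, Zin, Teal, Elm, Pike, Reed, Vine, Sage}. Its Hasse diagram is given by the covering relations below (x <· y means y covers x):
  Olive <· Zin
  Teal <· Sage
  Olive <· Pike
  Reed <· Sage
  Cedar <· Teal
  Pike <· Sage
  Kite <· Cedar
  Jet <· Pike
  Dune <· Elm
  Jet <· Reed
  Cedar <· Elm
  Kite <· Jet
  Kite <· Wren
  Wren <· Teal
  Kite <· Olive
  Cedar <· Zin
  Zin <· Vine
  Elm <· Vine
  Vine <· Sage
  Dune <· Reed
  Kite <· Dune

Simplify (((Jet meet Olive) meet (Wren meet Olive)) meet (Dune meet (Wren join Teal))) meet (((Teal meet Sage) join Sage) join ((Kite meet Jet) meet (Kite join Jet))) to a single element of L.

Kite

Jet ∧ Olive = Kite
Wren ∧ Olive = Kite
Kite ∧ Kite = Kite
Wren ∨ Teal = Teal
Dune ∧ Teal = Kite
Kite ∧ Kite = Kite
Teal ∧ Sage = Teal
Teal ∨ Sage = Sage
Kite ∧ Jet = Kite
Kite ∨ Jet = Jet
Kite ∧ Jet = Kite
Sage ∨ Kite = Sage
Kite ∧ Sage = Kite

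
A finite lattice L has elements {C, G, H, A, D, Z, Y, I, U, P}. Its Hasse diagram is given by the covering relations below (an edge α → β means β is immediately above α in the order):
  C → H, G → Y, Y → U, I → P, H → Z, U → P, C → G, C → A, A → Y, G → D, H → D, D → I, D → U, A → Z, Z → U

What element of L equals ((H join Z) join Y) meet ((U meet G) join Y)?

H ∨ Z = Z
Z ∨ Y = U
U ∧ G = G
G ∨ Y = Y
U ∧ Y = Y

Y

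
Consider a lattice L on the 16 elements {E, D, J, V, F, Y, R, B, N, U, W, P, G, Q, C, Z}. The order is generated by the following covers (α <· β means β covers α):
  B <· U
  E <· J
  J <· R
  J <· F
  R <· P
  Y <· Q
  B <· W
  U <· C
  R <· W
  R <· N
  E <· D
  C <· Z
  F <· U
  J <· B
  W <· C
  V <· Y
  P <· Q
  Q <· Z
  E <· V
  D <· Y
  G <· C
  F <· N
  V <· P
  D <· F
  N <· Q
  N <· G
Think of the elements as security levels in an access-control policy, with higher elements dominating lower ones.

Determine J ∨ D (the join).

F

Common upper bounds of {J, D}: C, F, G, N, Q, U, Z.
The least among these is F.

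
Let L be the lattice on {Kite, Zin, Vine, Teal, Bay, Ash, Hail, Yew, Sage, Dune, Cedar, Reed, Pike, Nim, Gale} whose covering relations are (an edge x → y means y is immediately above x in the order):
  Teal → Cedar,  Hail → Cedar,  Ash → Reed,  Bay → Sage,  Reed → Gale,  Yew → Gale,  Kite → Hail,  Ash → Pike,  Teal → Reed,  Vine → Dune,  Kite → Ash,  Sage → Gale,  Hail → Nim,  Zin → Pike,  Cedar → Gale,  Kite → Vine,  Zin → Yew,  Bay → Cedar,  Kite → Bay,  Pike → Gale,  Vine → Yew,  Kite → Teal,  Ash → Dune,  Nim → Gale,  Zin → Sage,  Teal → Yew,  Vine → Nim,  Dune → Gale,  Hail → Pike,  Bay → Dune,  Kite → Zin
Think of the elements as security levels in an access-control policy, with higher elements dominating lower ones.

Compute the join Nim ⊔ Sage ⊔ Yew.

Common upper bounds of {Nim, Sage, Yew}: Gale.
The least among these is Gale.

Gale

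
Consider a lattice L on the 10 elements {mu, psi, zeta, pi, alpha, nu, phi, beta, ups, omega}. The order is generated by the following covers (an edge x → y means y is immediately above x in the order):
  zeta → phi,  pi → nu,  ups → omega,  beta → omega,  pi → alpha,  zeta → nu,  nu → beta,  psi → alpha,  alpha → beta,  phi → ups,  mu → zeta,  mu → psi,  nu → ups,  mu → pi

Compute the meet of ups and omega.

ups

Common lower bounds of {ups, omega}: mu, nu, phi, pi, ups, zeta.
The greatest among these is ups.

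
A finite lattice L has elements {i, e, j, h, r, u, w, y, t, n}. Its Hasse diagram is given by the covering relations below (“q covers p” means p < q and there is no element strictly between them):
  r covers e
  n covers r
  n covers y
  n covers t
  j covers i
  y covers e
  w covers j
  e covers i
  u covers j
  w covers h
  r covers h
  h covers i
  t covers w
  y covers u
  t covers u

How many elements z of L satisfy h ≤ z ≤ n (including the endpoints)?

The interval [h, n] = {h, n, r, t, w}, which has 5 elements.

5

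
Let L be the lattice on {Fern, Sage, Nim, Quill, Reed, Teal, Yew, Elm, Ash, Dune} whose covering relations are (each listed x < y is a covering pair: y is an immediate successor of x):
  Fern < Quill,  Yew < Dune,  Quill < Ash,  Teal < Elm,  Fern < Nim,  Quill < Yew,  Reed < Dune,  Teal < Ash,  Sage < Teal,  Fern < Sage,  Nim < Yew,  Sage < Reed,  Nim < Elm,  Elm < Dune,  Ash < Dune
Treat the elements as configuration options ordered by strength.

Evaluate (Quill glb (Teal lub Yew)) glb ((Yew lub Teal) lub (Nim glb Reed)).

Quill

Teal ∨ Yew = Dune
Quill ∧ Dune = Quill
Yew ∨ Teal = Dune
Nim ∧ Reed = Fern
Dune ∨ Fern = Dune
Quill ∧ Dune = Quill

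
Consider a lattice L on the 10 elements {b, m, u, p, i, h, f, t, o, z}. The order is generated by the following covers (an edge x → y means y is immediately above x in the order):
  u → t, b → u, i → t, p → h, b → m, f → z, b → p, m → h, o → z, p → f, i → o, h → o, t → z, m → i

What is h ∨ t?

Common upper bounds of {h, t}: z.
The least among these is z.

z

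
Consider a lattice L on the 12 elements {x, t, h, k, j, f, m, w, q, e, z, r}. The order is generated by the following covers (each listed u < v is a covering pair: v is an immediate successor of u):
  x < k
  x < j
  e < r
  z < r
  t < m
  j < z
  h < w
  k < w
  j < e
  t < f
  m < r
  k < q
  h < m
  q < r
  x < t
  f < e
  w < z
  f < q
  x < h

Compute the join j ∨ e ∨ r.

Common upper bounds of {j, e, r}: r.
The least among these is r.

r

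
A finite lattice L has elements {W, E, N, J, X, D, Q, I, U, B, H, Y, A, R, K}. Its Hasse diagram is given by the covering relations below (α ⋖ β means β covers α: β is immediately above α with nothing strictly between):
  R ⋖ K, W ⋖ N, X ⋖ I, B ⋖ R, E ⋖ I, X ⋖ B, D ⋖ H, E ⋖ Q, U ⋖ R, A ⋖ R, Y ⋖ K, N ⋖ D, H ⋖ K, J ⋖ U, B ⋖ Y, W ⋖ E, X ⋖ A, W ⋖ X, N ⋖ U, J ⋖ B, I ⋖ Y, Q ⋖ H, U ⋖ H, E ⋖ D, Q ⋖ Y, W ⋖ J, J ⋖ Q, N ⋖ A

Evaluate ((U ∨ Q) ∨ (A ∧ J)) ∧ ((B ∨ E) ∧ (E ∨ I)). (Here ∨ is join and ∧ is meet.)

E

U ∨ Q = H
A ∧ J = W
H ∨ W = H
B ∨ E = Y
E ∨ I = I
Y ∧ I = I
H ∧ I = E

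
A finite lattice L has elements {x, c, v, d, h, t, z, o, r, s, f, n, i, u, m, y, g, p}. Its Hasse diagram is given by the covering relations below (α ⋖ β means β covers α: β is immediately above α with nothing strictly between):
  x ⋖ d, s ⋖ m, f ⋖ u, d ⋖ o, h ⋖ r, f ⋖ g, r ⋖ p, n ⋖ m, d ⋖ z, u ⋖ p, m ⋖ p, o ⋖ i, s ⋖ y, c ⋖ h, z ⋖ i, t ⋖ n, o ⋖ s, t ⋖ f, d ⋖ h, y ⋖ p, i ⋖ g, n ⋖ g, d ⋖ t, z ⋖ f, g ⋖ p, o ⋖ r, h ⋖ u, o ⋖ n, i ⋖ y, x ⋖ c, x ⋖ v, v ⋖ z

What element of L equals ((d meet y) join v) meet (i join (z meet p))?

z

d ∧ y = d
d ∨ v = z
z ∧ p = z
i ∨ z = i
z ∧ i = z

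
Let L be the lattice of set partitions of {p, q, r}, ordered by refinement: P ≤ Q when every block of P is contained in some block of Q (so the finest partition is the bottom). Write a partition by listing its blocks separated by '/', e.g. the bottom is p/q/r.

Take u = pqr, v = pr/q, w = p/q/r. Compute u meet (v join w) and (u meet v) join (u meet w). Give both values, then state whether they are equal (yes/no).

pr/q; pr/q; yes

v join w = pr/q, so u meet (v join w) = pqr meet pr/q = pr/q.
u meet v = pr/q and u meet w = p/q/r, so (u meet v) join (u meet w) = pr/q join p/q/r = pr/q.
Equal: yes.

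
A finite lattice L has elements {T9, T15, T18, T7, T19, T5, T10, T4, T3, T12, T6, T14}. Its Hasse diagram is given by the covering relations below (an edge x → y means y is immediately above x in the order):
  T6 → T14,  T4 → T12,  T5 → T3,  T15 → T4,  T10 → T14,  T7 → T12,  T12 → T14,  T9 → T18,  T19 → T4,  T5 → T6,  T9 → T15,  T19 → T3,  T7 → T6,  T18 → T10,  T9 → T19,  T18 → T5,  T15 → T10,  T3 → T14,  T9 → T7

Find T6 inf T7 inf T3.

T9

Common lower bounds of {T6, T7, T3}: T9.
The greatest among these is T9.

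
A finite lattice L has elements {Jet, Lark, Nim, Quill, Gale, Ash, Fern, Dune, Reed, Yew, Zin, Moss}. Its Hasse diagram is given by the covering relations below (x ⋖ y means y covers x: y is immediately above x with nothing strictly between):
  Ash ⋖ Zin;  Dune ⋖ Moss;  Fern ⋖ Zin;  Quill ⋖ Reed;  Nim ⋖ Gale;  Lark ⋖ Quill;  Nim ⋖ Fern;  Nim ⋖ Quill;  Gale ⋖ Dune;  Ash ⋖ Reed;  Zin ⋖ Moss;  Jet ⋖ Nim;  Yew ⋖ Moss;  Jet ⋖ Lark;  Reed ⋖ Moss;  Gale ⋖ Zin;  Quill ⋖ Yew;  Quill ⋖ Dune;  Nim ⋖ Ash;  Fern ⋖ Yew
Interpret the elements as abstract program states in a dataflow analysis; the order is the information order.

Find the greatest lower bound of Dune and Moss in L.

Common lower bounds of {Dune, Moss}: Dune, Gale, Jet, Lark, Nim, Quill.
The greatest among these is Dune.

Dune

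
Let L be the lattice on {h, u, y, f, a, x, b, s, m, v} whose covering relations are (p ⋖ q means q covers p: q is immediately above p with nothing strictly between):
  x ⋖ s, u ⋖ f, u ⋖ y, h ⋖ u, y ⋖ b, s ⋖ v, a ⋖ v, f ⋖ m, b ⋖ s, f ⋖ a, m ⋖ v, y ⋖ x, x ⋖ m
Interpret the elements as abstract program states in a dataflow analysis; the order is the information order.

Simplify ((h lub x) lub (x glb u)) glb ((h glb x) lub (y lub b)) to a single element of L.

h ∨ x = x
x ∧ u = u
x ∨ u = x
h ∧ x = h
y ∨ b = b
h ∨ b = b
x ∧ b = y

y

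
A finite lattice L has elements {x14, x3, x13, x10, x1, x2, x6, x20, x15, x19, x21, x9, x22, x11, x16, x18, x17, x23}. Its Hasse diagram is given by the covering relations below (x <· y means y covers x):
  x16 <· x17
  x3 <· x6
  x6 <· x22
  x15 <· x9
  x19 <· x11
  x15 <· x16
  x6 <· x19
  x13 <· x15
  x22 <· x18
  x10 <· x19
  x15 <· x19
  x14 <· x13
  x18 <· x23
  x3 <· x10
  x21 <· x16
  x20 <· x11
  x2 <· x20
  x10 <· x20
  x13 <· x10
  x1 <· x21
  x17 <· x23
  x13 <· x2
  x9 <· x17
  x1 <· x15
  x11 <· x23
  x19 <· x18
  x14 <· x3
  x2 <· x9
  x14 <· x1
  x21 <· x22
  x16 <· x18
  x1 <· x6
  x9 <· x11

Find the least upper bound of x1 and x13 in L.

x15

Common upper bounds of {x1, x13}: x11, x15, x16, x17, x18, x19, x23, x9.
The least among these is x15.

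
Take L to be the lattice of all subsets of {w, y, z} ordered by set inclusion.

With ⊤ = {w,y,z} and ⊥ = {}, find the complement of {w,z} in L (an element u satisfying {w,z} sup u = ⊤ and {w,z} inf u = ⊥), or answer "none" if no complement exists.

{y}

Need u with {w,z} ∨ u = {w,y,z} and {w,z} ∧ u = {}.
Checking each element gives: {y}.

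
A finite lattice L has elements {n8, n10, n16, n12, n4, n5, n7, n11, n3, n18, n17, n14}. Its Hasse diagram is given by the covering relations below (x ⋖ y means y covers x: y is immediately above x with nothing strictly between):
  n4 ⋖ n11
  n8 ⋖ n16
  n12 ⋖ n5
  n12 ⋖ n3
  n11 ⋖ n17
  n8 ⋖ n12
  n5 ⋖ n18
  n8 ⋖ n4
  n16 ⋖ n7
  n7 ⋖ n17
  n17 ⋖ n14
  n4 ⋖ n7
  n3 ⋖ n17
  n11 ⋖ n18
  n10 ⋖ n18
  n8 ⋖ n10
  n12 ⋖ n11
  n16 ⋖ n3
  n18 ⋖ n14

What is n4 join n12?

n11

Common upper bounds of {n4, n12}: n11, n14, n17, n18.
The least among these is n11.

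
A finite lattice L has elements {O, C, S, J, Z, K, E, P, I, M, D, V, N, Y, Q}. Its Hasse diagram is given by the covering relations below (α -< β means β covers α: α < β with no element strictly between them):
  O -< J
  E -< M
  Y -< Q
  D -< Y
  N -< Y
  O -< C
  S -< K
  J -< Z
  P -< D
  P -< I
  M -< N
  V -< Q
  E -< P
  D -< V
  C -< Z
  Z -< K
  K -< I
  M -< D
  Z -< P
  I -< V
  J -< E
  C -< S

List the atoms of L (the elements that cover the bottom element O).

The atoms are exactly the elements that cover O: C, J.

C, J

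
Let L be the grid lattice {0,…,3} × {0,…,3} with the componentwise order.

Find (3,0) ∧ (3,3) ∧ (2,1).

In a product of chains, the meet is componentwise min, giving (2,0).

(2,0)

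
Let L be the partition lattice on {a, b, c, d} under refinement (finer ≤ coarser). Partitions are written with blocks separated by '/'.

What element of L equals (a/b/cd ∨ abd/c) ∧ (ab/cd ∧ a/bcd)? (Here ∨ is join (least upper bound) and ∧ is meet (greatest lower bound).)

a/b/cd ∨ abd/c = abcd
ab/cd ∧ a/bcd = a/b/cd
abcd ∧ a/b/cd = a/b/cd

a/b/cd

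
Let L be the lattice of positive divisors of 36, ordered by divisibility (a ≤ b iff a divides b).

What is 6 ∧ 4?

In the divisibility order, the meet is the greatest common divisor: gcd(6, 4) = 2.

2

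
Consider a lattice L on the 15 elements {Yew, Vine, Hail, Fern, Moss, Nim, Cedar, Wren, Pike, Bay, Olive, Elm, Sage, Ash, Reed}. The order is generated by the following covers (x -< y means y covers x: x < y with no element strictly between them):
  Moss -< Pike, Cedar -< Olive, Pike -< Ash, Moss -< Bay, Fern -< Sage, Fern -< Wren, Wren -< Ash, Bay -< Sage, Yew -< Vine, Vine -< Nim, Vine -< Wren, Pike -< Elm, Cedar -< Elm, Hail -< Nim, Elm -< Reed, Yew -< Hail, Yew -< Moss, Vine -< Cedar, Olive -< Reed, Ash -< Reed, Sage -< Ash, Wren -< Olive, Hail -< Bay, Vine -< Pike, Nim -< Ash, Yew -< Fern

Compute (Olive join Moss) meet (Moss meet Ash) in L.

Moss

Olive ∨ Moss = Reed
Moss ∧ Ash = Moss
Reed ∧ Moss = Moss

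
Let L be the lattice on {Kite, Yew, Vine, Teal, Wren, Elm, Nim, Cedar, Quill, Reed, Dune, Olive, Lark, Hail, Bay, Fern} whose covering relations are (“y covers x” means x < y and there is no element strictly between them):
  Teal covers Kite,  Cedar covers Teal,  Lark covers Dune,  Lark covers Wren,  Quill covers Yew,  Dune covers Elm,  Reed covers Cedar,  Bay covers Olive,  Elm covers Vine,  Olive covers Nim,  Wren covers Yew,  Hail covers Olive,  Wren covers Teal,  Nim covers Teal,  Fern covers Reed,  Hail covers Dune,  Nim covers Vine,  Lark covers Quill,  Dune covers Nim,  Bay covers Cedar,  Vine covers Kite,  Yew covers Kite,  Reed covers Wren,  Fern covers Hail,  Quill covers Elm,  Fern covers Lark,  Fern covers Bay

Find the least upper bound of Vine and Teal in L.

Nim

Common upper bounds of {Vine, Teal}: Bay, Dune, Fern, Hail, Lark, Nim, Olive.
The least among these is Nim.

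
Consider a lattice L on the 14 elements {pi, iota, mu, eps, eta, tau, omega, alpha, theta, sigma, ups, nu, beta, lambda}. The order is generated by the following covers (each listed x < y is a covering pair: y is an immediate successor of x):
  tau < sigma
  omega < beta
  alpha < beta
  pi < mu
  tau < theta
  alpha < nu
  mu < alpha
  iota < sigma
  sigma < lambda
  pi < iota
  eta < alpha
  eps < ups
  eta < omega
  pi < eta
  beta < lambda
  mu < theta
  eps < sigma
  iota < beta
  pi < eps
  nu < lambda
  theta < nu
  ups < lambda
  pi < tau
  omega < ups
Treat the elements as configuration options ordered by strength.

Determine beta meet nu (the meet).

alpha

Common lower bounds of {beta, nu}: alpha, eta, mu, pi.
The greatest among these is alpha.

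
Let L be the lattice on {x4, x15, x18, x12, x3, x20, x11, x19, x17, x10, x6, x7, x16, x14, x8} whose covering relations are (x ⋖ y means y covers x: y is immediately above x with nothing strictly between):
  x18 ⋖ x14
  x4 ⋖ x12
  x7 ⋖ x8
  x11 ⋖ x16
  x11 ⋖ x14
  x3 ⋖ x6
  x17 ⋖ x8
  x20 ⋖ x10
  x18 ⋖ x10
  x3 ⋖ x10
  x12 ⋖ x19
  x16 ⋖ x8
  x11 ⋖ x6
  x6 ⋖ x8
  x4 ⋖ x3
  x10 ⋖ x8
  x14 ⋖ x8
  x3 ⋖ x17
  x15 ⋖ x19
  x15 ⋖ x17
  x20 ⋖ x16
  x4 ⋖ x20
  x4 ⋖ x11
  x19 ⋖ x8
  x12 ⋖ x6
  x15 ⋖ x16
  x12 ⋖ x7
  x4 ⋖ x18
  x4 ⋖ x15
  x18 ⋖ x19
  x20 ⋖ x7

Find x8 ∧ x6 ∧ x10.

x3

Common lower bounds of {x8, x6, x10}: x3, x4.
The greatest among these is x3.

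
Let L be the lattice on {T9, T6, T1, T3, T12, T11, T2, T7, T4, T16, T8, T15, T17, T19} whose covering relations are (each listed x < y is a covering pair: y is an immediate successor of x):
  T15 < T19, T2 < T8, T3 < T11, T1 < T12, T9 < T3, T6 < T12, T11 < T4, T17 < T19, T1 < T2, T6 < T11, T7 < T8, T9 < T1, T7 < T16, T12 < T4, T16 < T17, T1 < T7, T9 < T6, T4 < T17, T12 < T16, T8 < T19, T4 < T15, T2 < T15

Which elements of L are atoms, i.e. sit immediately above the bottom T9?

The atoms are exactly the elements that cover T9: T1, T3, T6.

T1, T3, T6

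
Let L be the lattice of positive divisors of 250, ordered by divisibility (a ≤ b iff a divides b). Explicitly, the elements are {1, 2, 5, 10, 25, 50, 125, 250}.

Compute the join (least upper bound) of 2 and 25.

50

In the divisibility order, the join is the least common multiple: lcm(2, 25) = 50.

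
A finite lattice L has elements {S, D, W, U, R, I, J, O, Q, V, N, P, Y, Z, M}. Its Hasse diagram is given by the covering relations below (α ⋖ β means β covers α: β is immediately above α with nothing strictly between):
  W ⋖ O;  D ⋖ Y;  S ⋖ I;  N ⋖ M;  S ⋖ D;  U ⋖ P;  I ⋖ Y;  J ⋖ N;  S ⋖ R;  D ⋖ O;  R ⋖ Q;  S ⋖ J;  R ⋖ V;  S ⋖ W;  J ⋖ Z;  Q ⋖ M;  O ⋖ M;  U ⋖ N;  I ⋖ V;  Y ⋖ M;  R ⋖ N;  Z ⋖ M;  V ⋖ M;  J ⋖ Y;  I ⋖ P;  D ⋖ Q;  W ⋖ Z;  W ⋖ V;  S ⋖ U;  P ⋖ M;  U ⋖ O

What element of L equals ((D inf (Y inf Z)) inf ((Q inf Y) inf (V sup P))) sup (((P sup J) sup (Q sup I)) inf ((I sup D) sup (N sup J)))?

Y ∧ Z = J
D ∧ J = S
Q ∧ Y = D
V ∨ P = M
D ∧ M = D
S ∧ D = S
P ∨ J = M
Q ∨ I = M
M ∨ M = M
I ∨ D = Y
N ∨ J = N
Y ∨ N = M
M ∧ M = M
S ∨ M = M

M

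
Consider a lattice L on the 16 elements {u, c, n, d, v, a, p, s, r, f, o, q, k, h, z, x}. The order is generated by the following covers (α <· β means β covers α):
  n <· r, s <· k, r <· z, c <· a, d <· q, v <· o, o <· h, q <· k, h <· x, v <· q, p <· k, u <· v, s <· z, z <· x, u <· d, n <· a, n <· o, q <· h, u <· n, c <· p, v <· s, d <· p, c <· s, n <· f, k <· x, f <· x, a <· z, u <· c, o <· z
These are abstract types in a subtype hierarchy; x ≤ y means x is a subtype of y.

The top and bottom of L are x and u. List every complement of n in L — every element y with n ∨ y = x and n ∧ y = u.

k, p

Need y with n ∨ y = x and n ∧ y = u.
Checking each element gives: k, p.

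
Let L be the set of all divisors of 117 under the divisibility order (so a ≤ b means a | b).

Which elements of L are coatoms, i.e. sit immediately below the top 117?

39, 9

The coatoms are exactly the elements covered by 117: 39, 9.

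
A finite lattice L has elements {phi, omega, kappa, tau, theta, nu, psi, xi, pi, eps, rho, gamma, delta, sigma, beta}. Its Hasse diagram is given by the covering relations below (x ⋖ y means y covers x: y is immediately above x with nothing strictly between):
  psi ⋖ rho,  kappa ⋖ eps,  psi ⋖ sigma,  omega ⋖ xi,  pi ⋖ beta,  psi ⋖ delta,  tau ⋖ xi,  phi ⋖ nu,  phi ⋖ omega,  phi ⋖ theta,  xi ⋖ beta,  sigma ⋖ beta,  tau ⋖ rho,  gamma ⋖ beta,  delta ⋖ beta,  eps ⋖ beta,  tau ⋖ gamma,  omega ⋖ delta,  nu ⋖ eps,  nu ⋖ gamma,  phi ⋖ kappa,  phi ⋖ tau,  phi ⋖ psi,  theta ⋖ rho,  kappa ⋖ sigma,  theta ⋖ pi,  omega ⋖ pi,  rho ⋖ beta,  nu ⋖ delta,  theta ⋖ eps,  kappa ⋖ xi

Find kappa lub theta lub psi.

beta

Common upper bounds of {kappa, theta, psi}: beta.
The least among these is beta.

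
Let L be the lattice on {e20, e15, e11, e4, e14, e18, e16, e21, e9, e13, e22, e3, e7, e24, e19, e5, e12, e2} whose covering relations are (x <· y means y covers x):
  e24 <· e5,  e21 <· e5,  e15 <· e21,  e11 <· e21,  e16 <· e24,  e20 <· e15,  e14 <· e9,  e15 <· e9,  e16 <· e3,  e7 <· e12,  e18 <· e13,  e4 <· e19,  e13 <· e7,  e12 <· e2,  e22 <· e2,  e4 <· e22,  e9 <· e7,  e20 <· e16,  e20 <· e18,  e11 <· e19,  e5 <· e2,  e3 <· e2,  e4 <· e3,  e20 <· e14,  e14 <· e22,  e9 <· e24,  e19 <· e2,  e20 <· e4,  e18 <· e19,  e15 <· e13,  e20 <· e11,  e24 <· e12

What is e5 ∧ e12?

Common lower bounds of {e5, e12}: e14, e15, e16, e20, e24, e9.
The greatest among these is e24.

e24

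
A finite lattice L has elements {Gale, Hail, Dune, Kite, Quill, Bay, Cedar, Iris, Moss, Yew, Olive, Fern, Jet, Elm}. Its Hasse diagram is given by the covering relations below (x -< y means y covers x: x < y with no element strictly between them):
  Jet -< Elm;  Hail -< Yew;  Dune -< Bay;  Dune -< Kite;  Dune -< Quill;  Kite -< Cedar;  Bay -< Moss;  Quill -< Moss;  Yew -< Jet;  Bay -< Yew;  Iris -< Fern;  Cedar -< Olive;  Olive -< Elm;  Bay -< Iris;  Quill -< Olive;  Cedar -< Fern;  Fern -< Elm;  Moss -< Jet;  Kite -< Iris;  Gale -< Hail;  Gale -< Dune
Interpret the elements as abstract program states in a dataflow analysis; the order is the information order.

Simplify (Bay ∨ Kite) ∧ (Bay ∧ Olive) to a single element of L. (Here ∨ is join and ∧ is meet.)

Dune

Bay ∨ Kite = Iris
Bay ∧ Olive = Dune
Iris ∧ Dune = Dune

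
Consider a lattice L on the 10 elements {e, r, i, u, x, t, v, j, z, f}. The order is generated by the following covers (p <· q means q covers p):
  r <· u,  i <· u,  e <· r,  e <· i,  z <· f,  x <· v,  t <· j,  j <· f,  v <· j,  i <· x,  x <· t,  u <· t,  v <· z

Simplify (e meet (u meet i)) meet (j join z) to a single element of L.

e

u ∧ i = i
e ∧ i = e
j ∨ z = f
e ∧ f = e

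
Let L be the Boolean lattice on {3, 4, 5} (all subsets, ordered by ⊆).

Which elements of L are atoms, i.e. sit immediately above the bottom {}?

The atoms are exactly the elements that cover {}: {3}, {4}, {5}.

{3}, {4}, {5}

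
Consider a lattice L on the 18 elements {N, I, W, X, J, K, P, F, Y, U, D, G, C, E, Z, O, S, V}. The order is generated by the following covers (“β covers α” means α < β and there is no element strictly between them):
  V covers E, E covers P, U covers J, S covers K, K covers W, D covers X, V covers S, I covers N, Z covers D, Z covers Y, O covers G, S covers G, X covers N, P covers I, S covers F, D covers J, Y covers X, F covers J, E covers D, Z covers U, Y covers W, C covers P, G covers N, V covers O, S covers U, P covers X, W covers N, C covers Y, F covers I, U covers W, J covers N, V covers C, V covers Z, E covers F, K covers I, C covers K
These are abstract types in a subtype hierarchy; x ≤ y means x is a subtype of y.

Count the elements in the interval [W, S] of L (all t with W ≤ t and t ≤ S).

4

The interval [W, S] = {K, S, U, W}, which has 4 elements.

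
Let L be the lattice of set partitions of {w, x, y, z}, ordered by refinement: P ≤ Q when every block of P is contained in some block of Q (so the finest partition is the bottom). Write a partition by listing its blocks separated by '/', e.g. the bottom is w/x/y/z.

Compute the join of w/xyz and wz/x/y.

The join of w/xyz and wz/x/y merges any blocks that overlap across the partitions, giving wxyz.

wxyz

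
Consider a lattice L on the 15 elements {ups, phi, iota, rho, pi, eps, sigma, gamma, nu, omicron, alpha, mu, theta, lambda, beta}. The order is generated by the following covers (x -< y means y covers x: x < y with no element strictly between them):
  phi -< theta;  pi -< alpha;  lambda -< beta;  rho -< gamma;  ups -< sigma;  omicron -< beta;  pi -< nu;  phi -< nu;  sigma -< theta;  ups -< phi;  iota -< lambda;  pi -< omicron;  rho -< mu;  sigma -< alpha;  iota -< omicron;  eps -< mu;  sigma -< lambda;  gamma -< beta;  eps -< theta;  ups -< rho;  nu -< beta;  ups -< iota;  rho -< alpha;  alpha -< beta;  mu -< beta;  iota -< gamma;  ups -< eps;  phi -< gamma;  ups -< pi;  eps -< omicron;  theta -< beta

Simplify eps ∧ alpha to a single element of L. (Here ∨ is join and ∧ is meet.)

eps ∧ alpha = ups

ups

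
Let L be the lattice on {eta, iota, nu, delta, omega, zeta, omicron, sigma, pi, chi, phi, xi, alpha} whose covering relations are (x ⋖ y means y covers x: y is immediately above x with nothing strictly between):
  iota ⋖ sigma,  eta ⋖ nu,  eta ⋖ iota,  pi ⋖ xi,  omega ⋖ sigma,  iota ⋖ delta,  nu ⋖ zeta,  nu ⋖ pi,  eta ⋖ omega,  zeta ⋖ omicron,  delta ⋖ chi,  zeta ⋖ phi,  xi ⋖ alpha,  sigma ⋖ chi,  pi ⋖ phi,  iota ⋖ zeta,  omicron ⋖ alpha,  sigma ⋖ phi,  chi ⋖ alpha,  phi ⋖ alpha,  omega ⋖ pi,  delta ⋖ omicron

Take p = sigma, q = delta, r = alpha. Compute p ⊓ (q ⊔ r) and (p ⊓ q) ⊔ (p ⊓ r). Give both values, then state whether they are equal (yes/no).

sigma; sigma; yes

q ⊔ r = alpha, so p ⊓ (q ⊔ r) = sigma ⊓ alpha = sigma.
p ⊓ q = iota and p ⊓ r = sigma, so (p ⊓ q) ⊔ (p ⊓ r) = iota ⊔ sigma = sigma.
Equal: yes.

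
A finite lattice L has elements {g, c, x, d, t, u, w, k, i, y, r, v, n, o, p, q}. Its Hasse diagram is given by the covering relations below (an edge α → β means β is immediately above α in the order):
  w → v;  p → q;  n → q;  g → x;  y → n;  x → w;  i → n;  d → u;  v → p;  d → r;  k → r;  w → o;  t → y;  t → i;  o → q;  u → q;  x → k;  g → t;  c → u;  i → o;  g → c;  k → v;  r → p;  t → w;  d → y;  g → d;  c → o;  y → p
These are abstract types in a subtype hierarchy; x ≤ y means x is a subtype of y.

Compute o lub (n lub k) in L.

q

n ∨ k = q
o ∨ q = q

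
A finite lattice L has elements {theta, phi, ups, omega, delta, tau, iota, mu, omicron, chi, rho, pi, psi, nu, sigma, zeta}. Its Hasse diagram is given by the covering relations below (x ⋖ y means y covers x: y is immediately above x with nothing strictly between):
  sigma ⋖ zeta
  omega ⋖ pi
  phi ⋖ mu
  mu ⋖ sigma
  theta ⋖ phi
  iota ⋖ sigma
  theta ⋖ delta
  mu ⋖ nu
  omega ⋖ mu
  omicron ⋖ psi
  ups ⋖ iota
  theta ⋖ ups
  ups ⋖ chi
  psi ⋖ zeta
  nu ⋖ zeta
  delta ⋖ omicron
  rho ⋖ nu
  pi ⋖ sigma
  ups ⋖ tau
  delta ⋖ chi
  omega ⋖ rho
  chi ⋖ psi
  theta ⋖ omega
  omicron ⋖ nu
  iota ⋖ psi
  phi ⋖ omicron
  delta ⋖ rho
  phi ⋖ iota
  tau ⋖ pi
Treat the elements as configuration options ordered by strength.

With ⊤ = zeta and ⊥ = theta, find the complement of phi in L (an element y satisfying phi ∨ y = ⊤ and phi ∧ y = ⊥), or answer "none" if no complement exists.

For every candidate y, either phi ∨ y ≠ zeta or phi ∧ y ≠ theta; no complement exists.

none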